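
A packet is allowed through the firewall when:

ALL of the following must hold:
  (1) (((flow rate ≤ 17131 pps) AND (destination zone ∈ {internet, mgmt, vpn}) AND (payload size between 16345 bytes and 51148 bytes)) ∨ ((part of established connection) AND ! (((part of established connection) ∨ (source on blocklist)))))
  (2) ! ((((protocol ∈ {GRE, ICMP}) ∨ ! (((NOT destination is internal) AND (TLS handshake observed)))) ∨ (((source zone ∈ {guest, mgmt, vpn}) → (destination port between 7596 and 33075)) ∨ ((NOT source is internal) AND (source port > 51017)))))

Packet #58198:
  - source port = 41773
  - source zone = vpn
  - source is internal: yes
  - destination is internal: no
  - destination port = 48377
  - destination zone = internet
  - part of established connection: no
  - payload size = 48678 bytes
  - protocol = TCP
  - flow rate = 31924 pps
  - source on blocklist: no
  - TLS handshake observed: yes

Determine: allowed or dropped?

Dropped

Atomic conditions:
  flow rate ≤ 17131 pps: 31924 ≤ 17131 is false
  destination zone ∈ {internet, mgmt, vpn}: internet is in the set → true
  payload size between 16345 bytes and 51148 bytes: 48678 in [16345, 51148] is true
  part of established connection: no → false
  source on blocklist: no → false
  protocol ∈ {GRE, ICMP}: TCP is not in the set → false
  NOT destination is internal: no → true
  TLS handshake observed: yes → true
  source zone ∈ {guest, mgmt, vpn}: vpn is in the set → true
  destination port between 7596 and 33075: 48377 in [7596, 33075] is false
  NOT source is internal: yes → false
  source port > 51017: 41773 > 51017 is false
Combine:
[1.1] false AND true AND true = false
[1.2.2.1] false OR false = false
[1.2.2] NOT false = true
[1.2] false AND true = false
[1] false OR false = false
[2.1.1.2.1] true AND true = true
[2.1.1.2] NOT true = false
[2.1.1] false OR false = false
[2.1.2.1] true → false = false
[2.1.2.2] false AND false = false
[2.1.2] false OR false = false
[2.1] false OR false = false
[2] NOT false = true
[root] false AND true = false
Overall: false → dropped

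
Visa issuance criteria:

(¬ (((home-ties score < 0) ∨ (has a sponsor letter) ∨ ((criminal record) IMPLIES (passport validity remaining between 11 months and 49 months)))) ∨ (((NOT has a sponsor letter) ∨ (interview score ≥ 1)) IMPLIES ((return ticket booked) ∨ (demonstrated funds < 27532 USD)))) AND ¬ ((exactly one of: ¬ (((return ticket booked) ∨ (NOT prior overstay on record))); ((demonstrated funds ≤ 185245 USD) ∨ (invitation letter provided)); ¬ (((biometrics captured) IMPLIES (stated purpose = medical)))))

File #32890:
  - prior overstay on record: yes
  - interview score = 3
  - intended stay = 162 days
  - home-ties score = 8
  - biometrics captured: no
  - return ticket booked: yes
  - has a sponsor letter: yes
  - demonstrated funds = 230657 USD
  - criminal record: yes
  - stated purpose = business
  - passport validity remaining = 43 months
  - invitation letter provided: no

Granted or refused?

Granted

Atomic conditions:
  home-ties score < 0: 8 < 0 is false
  has a sponsor letter: yes → true
  criminal record: yes → true
  passport validity remaining between 11 months and 49 months: 43 in [11, 49] is true
  NOT has a sponsor letter: yes → false
  interview score ≥ 1: 3 ≥ 1 is true
  return ticket booked: yes → true
  demonstrated funds < 27532 USD: 230657 < 27532 is false
  NOT prior overstay on record: yes → false
  demonstrated funds ≤ 185245 USD: 230657 ≤ 185245 is false
  invitation letter provided: no → false
  biometrics captured: no → false
  stated purpose = medical: business == medical is false
Combine:
[1.1.1.3] true → true = true
[1.1.1] false OR true OR true = true
[1.1] NOT true = false
[1.2.1] false OR true = true
[1.2.2] true OR false = true
[1.2] true → true = true
[1] false OR true = true
[2.1.1.1] true OR false = true
[2.1.1] NOT true = false
[2.1.2] false OR false = false
[2.1.3.1] false → false (antecedent false ⇒ implication holds) = true
[2.1.3] NOT true = false
[2.1] exactly-one(false, false, false) = false
[2] NOT false = true
[root] true AND true = true
Overall: true → granted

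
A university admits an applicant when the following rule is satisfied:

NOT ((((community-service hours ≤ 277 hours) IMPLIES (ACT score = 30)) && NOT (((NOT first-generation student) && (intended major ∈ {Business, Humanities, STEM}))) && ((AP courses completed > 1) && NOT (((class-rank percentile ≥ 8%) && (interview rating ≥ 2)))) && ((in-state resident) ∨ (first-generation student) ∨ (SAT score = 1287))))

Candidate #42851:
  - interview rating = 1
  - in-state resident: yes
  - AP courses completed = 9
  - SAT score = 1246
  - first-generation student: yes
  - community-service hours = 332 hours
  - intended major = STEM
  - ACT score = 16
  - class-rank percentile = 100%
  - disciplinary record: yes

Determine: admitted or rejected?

Atomic conditions:
  community-service hours ≤ 277 hours: 332 ≤ 277 is false
  ACT score = 30: 16 == 30 is false
  NOT first-generation student: yes → false
  intended major ∈ {Business, Humanities, STEM}: STEM is in the set → true
  AP courses completed > 1: 9 > 1 is true
  class-rank percentile ≥ 8%: 100 ≥ 8 is true
  interview rating ≥ 2: 1 ≥ 2 is false
  in-state resident: yes → true
  first-generation student: yes → true
  SAT score = 1287: 1246 == 1287 is false
Combine:
[1.1] false → false (antecedent false ⇒ implication holds) = true
[1.2.1] false AND true = false
[1.2] NOT false = true
[1.3.2.1] true AND false = false
[1.3.2] NOT false = true
[1.3] true AND true = true
[1.4] true OR true OR false = true
[1] true AND true AND true AND true = true
[root] NOT true = false
Overall: false → rejected

Rejected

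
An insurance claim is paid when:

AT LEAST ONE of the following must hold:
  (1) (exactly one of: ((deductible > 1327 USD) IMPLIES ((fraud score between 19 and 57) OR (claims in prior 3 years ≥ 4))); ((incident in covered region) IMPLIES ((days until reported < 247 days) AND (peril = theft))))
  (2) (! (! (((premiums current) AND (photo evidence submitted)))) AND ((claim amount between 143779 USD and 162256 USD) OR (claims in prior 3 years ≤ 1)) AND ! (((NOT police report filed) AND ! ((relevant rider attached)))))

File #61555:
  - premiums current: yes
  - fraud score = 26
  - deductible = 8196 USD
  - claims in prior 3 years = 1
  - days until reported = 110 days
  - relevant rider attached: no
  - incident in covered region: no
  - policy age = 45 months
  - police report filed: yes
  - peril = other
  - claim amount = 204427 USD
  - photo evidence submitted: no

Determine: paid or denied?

Atomic conditions:
  deductible > 1327 USD: 8196 > 1327 is true
  fraud score between 19 and 57: 26 in [19, 57] is true
  claims in prior 3 years ≥ 4: 1 ≥ 4 is false
  incident in covered region: no → false
  days until reported < 247 days: 110 < 247 is true
  peril = theft: other == theft is false
  premiums current: yes → true
  photo evidence submitted: no → false
  claim amount between 143779 USD and 162256 USD: 204427 in [143779, 162256] is false
  claims in prior 3 years ≤ 1: 1 ≤ 1 is true
  NOT police report filed: yes → false
  relevant rider attached: no → false
Combine:
[1.1.2] true OR false = true
[1.1] true → true = true
[1.2.2] true AND false = false
[1.2] false → false (antecedent false ⇒ implication holds) = true
[1] exactly-one(true, true) = false
[2.1.1.1] true AND false = false
[2.1.1] NOT false = true
[2.1] NOT true = false
[2.2] false OR true = true
[2.3.1.2] NOT false = true
[2.3.1] false AND true = false
[2.3] NOT false = true
[2] false AND true AND true = false
[root] false OR false = false
Overall: false → denied

Denied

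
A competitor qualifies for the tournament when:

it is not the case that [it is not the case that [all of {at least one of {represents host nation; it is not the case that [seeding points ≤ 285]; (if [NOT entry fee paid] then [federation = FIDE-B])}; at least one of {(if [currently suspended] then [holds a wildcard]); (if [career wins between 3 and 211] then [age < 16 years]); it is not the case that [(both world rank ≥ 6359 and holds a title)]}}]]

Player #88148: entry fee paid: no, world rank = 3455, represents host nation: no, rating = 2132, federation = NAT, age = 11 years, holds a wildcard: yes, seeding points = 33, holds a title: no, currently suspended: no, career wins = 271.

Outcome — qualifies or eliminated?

Atomic conditions:
  represents host nation: no → false
  seeding points ≤ 285: 33 ≤ 285 is true
  NOT entry fee paid: no → true
  federation = FIDE-B: NAT == FIDE-B is false
  currently suspended: no → false
  holds a wildcard: yes → true
  career wins between 3 and 211: 271 in [3, 211] is false
  age < 16 years: 11 < 16 is true
  world rank ≥ 6359: 3455 ≥ 6359 is false
  holds a title: no → false
Combine:
[1.1.1.2] NOT true = false
[1.1.1.3] true → false = false
[1.1.1] false OR false OR false = false
[1.1.2.1] false → true (antecedent false ⇒ implication holds) = true
[1.1.2.2] false → true (antecedent false ⇒ implication holds) = true
[1.1.2.3.1] false AND false = false
[1.1.2.3] NOT false = true
[1.1.2] true OR true OR true = true
[1.1] false AND true = false
[1] NOT false = true
[root] NOT true = false
Overall: false → eliminated

Eliminated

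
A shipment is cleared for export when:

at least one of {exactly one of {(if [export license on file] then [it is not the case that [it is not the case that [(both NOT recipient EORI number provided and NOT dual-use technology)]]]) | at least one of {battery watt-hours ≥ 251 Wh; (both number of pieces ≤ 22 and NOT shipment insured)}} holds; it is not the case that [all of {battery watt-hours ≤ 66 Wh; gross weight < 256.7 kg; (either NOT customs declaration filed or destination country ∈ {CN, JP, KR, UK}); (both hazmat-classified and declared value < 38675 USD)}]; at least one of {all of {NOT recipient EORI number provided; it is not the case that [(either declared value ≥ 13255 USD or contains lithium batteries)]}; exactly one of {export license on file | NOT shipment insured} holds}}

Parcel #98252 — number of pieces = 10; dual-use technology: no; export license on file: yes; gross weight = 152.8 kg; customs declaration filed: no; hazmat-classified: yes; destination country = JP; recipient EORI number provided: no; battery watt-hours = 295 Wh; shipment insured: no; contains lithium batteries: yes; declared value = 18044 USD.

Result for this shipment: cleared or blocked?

Atomic conditions:
  export license on file: yes → true
  NOT recipient EORI number provided: no → true
  NOT dual-use technology: no → true
  battery watt-hours ≥ 251 Wh: 295 ≥ 251 is true
  number of pieces ≤ 22: 10 ≤ 22 is true
  NOT shipment insured: no → true
  battery watt-hours ≤ 66 Wh: 295 ≤ 66 is false
  gross weight < 256.7 kg: 152.8 < 256.7 is true
  NOT customs declaration filed: no → true
  destination country ∈ {CN, JP, KR, UK}: JP is in the set → true
  hazmat-classified: yes → true
  declared value < 38675 USD: 18044 < 38675 is true
  declared value ≥ 13255 USD: 18044 ≥ 13255 is true
  contains lithium batteries: yes → true
Combine:
[1.1.2.1.1] true AND true = true
[1.1.2.1] NOT true = false
[1.1.2] NOT false = true
[1.1] true → true = true
[1.2.2] true AND true = true
[1.2] true OR true = true
[1] exactly-one(true, true) = false
[2.1.3] true OR true = true
[2.1.4] true AND true = true
[2.1] false AND true AND true AND true = false
[2] NOT false = true
[3.1.2.1] true OR true = true
[3.1.2] NOT true = false
[3.1] true AND false = false
[3.2] exactly-one(true, true) = false
[3] false OR false = false
[root] false OR true OR false = true
Overall: true → cleared

Cleared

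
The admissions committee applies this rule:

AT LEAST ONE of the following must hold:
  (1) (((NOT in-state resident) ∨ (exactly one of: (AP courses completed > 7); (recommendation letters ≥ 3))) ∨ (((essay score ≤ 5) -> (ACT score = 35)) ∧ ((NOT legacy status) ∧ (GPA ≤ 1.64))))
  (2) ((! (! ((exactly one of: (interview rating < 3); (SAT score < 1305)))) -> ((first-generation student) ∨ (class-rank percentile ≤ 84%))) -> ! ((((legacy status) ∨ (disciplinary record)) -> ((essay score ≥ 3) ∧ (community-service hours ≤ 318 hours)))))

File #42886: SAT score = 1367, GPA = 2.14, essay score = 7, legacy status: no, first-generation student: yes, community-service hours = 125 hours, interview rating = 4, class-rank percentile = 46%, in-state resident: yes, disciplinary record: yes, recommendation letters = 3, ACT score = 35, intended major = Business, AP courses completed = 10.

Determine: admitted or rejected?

Atomic conditions:
  NOT in-state resident: yes → false
  AP courses completed > 7: 10 > 7 is true
  recommendation letters ≥ 3: 3 ≥ 3 is true
  essay score ≤ 5: 7 ≤ 5 is false
  ACT score = 35: 35 == 35 is true
  NOT legacy status: no → true
  GPA ≤ 1.64: 2.14 ≤ 1.64 is false
  interview rating < 3: 4 < 3 is false
  SAT score < 1305: 1367 < 1305 is false
  first-generation student: yes → true
  class-rank percentile ≤ 84%: 46 ≤ 84 is true
  legacy status: no → false
  disciplinary record: yes → true
  essay score ≥ 3: 7 ≥ 3 is true
  community-service hours ≤ 318 hours: 125 ≤ 318 is true
Combine:
[1.1.2] exactly-one(true, true) = false
[1.1] false OR false = false
[1.2.1] false → true (antecedent false ⇒ implication holds) = true
[1.2.2] true AND false = false
[1.2] true AND false = false
[1] false OR false = false
[2.1.1.1.1] exactly-one(false, false) = false
[2.1.1.1] NOT false = true
[2.1.1] NOT true = false
[2.1.2] true OR true = true
[2.1] false → true (antecedent false ⇒ implication holds) = true
[2.2.1.1] false OR true = true
[2.2.1.2] true AND true = true
[2.2.1] true → true = true
[2.2] NOT true = false
[2] true → false = false
[root] false OR false = false
Overall: false → rejected

Rejected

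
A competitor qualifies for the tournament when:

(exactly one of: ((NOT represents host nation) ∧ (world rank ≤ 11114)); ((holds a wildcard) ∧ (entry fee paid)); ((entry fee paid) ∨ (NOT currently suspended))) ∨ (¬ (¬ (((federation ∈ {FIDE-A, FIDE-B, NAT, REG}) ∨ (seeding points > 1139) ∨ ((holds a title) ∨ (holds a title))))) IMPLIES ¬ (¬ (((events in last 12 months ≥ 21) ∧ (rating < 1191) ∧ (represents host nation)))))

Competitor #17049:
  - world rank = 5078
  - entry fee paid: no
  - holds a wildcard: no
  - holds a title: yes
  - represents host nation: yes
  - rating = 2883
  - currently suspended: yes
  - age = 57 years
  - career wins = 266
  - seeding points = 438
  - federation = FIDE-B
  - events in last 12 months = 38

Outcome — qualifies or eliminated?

Atomic conditions:
  NOT represents host nation: yes → false
  world rank ≤ 11114: 5078 ≤ 11114 is true
  holds a wildcard: no → false
  entry fee paid: no → false
  NOT currently suspended: yes → false
  federation ∈ {FIDE-A, FIDE-B, NAT, REG}: FIDE-B is in the set → true
  seeding points > 1139: 438 > 1139 is false
  holds a title: yes → true
  events in last 12 months ≥ 21: 38 ≥ 21 is true
  rating < 1191: 2883 < 1191 is false
  represents host nation: yes → true
Combine:
[1.1] false AND true = false
[1.2] false AND false = false
[1.3] false OR false = false
[1] exactly-one(false, false, false) = false
[2.1.1.1.3] true OR true = true
[2.1.1.1] true OR false OR true = true
[2.1.1] NOT true = false
[2.1] NOT false = true
[2.2.1.1] true AND false AND true = false
[2.2.1] NOT false = true
[2.2] NOT true = false
[2] true → false = false
[root] false OR false = false
Overall: false → eliminated

Eliminated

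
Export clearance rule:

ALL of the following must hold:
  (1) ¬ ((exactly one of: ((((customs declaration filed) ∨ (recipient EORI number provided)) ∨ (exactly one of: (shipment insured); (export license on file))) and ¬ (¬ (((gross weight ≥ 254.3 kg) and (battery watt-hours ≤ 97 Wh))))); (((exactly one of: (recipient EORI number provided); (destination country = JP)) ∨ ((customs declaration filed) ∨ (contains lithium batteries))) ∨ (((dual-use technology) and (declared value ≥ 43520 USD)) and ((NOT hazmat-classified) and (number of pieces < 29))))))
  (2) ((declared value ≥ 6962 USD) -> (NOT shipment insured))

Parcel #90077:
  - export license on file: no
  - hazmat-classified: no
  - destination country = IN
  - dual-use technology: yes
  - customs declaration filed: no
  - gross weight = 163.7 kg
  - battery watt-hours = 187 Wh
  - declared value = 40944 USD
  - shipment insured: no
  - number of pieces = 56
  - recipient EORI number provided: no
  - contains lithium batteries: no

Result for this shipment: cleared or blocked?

Cleared

Atomic conditions:
  customs declaration filed: no → false
  recipient EORI number provided: no → false
  shipment insured: no → false
  export license on file: no → false
  gross weight ≥ 254.3 kg: 163.7 ≥ 254.3 is false
  battery watt-hours ≤ 97 Wh: 187 ≤ 97 is false
  destination country = JP: IN == JP is false
  contains lithium batteries: no → false
  dual-use technology: yes → true
  declared value ≥ 43520 USD: 40944 ≥ 43520 is false
  NOT hazmat-classified: no → true
  number of pieces < 29: 56 < 29 is false
  declared value ≥ 6962 USD: 40944 ≥ 6962 is true
  NOT shipment insured: no → true
Combine:
[1.1.1.1.1] false OR false = false
[1.1.1.1.2] exactly-one(false, false) = false
[1.1.1.1] false OR false = false
[1.1.1.2.1.1] false AND false = false
[1.1.1.2.1] NOT false = true
[1.1.1.2] NOT true = false
[1.1.1] false AND false = false
[1.1.2.1.1] exactly-one(false, false) = false
[1.1.2.1.2] false OR false = false
[1.1.2.1] false OR false = false
[1.1.2.2.1] true AND false = false
[1.1.2.2.2] true AND false = false
[1.1.2.2] false AND false = false
[1.1.2] false OR false = false
[1.1] exactly-one(false, false) = false
[1] NOT false = true
[2] true → true = true
[root] true AND true = true
Overall: true → cleared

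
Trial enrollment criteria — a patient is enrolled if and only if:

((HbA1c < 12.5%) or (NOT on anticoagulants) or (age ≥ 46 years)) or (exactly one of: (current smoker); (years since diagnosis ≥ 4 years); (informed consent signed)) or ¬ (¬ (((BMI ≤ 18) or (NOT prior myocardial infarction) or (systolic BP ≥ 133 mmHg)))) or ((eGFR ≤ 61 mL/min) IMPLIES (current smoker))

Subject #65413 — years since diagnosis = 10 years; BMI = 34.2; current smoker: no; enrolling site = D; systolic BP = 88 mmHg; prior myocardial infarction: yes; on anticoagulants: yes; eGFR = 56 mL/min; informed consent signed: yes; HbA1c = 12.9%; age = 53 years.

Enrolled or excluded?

Atomic conditions:
  HbA1c < 12.5%: 12.9 < 12.5 is false
  NOT on anticoagulants: yes → false
  age ≥ 46 years: 53 ≥ 46 is true
  current smoker: no → false
  years since diagnosis ≥ 4 years: 10 ≥ 4 is true
  informed consent signed: yes → true
  BMI ≤ 18: 34.2 ≤ 18 is false
  NOT prior myocardial infarction: yes → false
  systolic BP ≥ 133 mmHg: 88 ≥ 133 is false
  eGFR ≤ 61 mL/min: 56 ≤ 61 is true
Combine:
[1] false OR false OR true = true
[2] exactly-one(false, true, true) = false
[3.1.1] false OR false OR false = false
[3.1] NOT false = true
[3] NOT true = false
[4] true → false = false
[root] true OR false OR false OR false = true
Overall: true → enrolled

Enrolled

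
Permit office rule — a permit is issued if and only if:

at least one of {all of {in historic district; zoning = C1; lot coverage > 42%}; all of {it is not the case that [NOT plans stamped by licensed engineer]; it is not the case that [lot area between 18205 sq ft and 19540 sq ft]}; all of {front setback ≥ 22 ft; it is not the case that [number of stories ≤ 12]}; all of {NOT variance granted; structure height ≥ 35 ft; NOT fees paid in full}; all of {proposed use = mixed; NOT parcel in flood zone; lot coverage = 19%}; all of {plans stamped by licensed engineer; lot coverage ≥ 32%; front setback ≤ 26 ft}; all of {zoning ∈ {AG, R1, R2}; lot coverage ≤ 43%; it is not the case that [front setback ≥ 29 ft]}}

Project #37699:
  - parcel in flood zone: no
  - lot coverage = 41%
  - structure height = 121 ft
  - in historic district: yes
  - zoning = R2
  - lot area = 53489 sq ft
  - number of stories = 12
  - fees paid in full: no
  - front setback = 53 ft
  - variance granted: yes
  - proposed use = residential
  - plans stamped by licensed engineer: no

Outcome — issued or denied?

Atomic conditions:
  in historic district: yes → true
  zoning = C1: R2 == C1 is false
  lot coverage > 42%: 41 > 42 is false
  NOT plans stamped by licensed engineer: no → true
  lot area between 18205 sq ft and 19540 sq ft: 53489 in [18205, 19540] is false
  front setback ≥ 22 ft: 53 ≥ 22 is true
  number of stories ≤ 12: 12 ≤ 12 is true
  NOT variance granted: yes → false
  structure height ≥ 35 ft: 121 ≥ 35 is true
  NOT fees paid in full: no → true
  proposed use = mixed: residential == mixed is false
  NOT parcel in flood zone: no → true
  lot coverage = 19%: 41 == 19 is false
  plans stamped by licensed engineer: no → false
  lot coverage ≥ 32%: 41 ≥ 32 is true
  front setback ≤ 26 ft: 53 ≤ 26 is false
  zoning ∈ {AG, R1, R2}: R2 is in the set → true
  lot coverage ≤ 43%: 41 ≤ 43 is true
  front setback ≥ 29 ft: 53 ≥ 29 is true
Combine:
[1] true AND false AND false = false
[2.1] NOT true = false
[2.2] NOT false = true
[2] false AND true = false
[3.2] NOT true = false
[3] true AND false = false
[4] false AND true AND true = false
[5] false AND true AND false = false
[6] false AND true AND false = false
[7.3] NOT true = false
[7] true AND true AND false = false
[root] false OR false OR false OR false OR false OR false OR false = false
Overall: false → denied

Denied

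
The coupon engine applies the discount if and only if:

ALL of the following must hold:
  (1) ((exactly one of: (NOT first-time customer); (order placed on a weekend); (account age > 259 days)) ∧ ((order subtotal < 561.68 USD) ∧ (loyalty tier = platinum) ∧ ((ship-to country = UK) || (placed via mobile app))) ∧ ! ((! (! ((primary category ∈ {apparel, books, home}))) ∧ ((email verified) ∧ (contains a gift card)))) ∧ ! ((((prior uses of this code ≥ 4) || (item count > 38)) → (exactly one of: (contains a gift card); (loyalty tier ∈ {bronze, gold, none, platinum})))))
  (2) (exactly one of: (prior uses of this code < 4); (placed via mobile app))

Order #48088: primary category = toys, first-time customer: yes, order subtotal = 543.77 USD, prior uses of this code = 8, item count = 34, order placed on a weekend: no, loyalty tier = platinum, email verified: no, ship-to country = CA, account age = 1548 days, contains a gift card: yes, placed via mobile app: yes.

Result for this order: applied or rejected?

Applied

Atomic conditions:
  NOT first-time customer: yes → false
  order placed on a weekend: no → false
  account age > 259 days: 1548 > 259 is true
  order subtotal < 561.68 USD: 543.77 < 561.68 is true
  loyalty tier = platinum: platinum == platinum is true
  ship-to country = UK: CA == UK is false
  placed via mobile app: yes → true
  primary category ∈ {apparel, books, home}: toys is not in the set → false
  email verified: no → false
  contains a gift card: yes → true
  prior uses of this code ≥ 4: 8 ≥ 4 is true
  item count > 38: 34 > 38 is false
  loyalty tier ∈ {bronze, gold, none, platinum}: platinum is in the set → true
  prior uses of this code < 4: 8 < 4 is false
Combine:
[1.1] exactly-one(false, false, true) = true
[1.2.3] false OR true = true
[1.2] true AND true AND true = true
[1.3.1.1.1] NOT false = true
[1.3.1.1] NOT true = false
[1.3.1.2] false AND true = false
[1.3.1] false AND false = false
[1.3] NOT false = true
[1.4.1.1] true OR false = true
[1.4.1.2] exactly-one(true, true) = false
[1.4.1] true → false = false
[1.4] NOT false = true
[1] true AND true AND true AND true = true
[2] exactly-one(false, true) = true
[root] true AND true = true
Overall: true → applied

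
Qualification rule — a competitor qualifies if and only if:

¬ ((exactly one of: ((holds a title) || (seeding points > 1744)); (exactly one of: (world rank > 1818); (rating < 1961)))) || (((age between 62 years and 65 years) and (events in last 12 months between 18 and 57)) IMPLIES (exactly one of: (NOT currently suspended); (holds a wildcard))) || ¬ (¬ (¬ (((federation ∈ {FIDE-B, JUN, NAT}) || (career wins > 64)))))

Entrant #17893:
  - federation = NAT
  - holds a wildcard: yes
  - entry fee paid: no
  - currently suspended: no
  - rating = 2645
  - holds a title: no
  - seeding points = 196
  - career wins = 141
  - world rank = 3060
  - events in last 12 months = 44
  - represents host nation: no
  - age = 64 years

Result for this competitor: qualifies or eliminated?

Eliminated

Atomic conditions:
  holds a title: no → false
  seeding points > 1744: 196 > 1744 is false
  world rank > 1818: 3060 > 1818 is true
  rating < 1961: 2645 < 1961 is false
  age between 62 years and 65 years: 64 in [62, 65] is true
  events in last 12 months between 18 and 57: 44 in [18, 57] is true
  NOT currently suspended: no → true
  holds a wildcard: yes → true
  federation ∈ {FIDE-B, JUN, NAT}: NAT is in the set → true
  career wins > 64: 141 > 64 is true
Combine:
[1.1.1] false OR false = false
[1.1.2] exactly-one(true, false) = true
[1.1] exactly-one(false, true) = true
[1] NOT true = false
[2.1] true AND true = true
[2.2] exactly-one(true, true) = false
[2] true → false = false
[3.1.1.1] true OR true = true
[3.1.1] NOT true = false
[3.1] NOT false = true
[3] NOT true = false
[root] false OR false OR false = false
Overall: false → eliminated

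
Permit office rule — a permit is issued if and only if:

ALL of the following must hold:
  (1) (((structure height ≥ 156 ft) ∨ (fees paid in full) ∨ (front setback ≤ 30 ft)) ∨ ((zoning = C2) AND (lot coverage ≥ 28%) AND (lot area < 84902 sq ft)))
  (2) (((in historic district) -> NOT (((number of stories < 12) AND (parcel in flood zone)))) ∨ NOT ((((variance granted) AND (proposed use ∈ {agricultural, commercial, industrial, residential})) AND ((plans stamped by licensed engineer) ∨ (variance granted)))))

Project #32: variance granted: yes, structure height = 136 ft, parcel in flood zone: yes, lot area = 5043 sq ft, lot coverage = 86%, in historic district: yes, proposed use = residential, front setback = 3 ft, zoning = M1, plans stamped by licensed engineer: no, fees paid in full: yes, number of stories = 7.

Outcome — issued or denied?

Denied

Atomic conditions:
  structure height ≥ 156 ft: 136 ≥ 156 is false
  fees paid in full: yes → true
  front setback ≤ 30 ft: 3 ≤ 30 is true
  zoning = C2: M1 == C2 is false
  lot coverage ≥ 28%: 86 ≥ 28 is true
  lot area < 84902 sq ft: 5043 < 84902 is true
  in historic district: yes → true
  number of stories < 12: 7 < 12 is true
  parcel in flood zone: yes → true
  variance granted: yes → true
  proposed use ∈ {agricultural, commercial, industrial, residential}: residential is in the set → true
  plans stamped by licensed engineer: no → false
Combine:
[1.1] false OR true OR true = true
[1.2] false AND true AND true = false
[1] true OR false = true
[2.1.2.1] true AND true = true
[2.1.2] NOT true = false
[2.1] true → false = false
[2.2.1.1] true AND true = true
[2.2.1.2] false OR true = true
[2.2.1] true AND true = true
[2.2] NOT true = false
[2] false OR false = false
[root] true AND false = false
Overall: false → denied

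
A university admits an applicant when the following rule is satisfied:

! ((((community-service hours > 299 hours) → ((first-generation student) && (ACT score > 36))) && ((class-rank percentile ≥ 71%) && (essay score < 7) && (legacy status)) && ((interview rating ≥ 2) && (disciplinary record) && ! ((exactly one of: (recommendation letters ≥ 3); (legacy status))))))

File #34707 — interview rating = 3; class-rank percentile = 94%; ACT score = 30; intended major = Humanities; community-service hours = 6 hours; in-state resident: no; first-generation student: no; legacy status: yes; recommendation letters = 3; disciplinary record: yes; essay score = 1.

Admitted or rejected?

Atomic conditions:
  community-service hours > 299 hours: 6 > 299 is false
  first-generation student: no → false
  ACT score > 36: 30 > 36 is false
  class-rank percentile ≥ 71%: 94 ≥ 71 is true
  essay score < 7: 1 < 7 is true
  legacy status: yes → true
  interview rating ≥ 2: 3 ≥ 2 is true
  disciplinary record: yes → true
  recommendation letters ≥ 3: 3 ≥ 3 is true
Combine:
[1.1.2] false AND false = false
[1.1] false → false (antecedent false ⇒ implication holds) = true
[1.2] true AND true AND true = true
[1.3.3.1] exactly-one(true, true) = false
[1.3.3] NOT false = true
[1.3] true AND true AND true = true
[1] true AND true AND true = true
[root] NOT true = false
Overall: false → rejected

Rejected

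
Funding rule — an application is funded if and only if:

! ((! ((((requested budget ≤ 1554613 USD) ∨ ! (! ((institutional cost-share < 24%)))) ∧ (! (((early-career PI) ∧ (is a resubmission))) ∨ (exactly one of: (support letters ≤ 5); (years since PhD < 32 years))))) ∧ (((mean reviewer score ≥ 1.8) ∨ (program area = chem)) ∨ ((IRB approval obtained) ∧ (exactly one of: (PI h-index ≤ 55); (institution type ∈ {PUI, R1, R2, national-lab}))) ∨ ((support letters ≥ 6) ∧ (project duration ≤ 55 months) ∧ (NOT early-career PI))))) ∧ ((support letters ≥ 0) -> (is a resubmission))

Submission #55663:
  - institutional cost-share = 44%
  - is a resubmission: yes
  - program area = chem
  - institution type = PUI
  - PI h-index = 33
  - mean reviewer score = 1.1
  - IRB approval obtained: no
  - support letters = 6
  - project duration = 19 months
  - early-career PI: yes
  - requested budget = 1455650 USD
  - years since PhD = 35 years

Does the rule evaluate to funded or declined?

Declined

Atomic conditions:
  requested budget ≤ 1554613 USD: 1455650 ≤ 1554613 is true
  institutional cost-share < 24%: 44 < 24 is false
  early-career PI: yes → true
  is a resubmission: yes → true
  support letters ≤ 5: 6 ≤ 5 is false
  years since PhD < 32 years: 35 < 32 is false
  mean reviewer score ≥ 1.8: 1.1 ≥ 1.8 is false
  program area = chem: chem == chem is true
  IRB approval obtained: no → false
  PI h-index ≤ 55: 33 ≤ 55 is true
  institution type ∈ {PUI, R1, R2, national-lab}: PUI is in the set → true
  support letters ≥ 6: 6 ≥ 6 is true
  project duration ≤ 55 months: 19 ≤ 55 is true
  NOT early-career PI: yes → false
  support letters ≥ 0: 6 ≥ 0 is true
Combine:
[1.1.1.1.1.2.1] NOT false = true
[1.1.1.1.1.2] NOT true = false
[1.1.1.1.1] true OR false = true
[1.1.1.1.2.1.1] true AND true = true
[1.1.1.1.2.1] NOT true = false
[1.1.1.1.2.2] exactly-one(false, false) = false
[1.1.1.1.2] false OR false = false
[1.1.1.1] true AND false = false
[1.1.1] NOT false = true
[1.1.2.1] false OR true = true
[1.1.2.2.2] exactly-one(true, true) = false
[1.1.2.2] false AND false = false
[1.1.2.3] true AND true AND false = false
[1.1.2] true OR false OR false = true
[1.1] true AND true = true
[1] NOT true = false
[2] true → true = true
[root] false AND true = false
Overall: false → declined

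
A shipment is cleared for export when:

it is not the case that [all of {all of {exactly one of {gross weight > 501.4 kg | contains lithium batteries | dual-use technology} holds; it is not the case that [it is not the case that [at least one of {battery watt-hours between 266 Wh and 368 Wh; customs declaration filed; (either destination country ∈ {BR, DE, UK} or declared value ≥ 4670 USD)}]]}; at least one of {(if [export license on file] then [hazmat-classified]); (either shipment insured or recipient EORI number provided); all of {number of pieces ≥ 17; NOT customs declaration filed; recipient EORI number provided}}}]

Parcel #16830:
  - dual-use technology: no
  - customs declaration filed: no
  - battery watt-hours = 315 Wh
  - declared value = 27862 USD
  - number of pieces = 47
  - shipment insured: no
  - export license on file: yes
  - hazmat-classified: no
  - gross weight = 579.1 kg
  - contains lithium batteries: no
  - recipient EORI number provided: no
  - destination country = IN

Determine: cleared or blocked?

Cleared

Atomic conditions:
  gross weight > 501.4 kg: 579.1 > 501.4 is true
  contains lithium batteries: no → false
  dual-use technology: no → false
  battery watt-hours between 266 Wh and 368 Wh: 315 in [266, 368] is true
  customs declaration filed: no → false
  destination country ∈ {BR, DE, UK}: IN is not in the set → false
  declared value ≥ 4670 USD: 27862 ≥ 4670 is true
  export license on file: yes → true
  hazmat-classified: no → false
  shipment insured: no → false
  recipient EORI number provided: no → false
  number of pieces ≥ 17: 47 ≥ 17 is true
  NOT customs declaration filed: no → true
Combine:
[1.1.1] exactly-one(true, false, false) = true
[1.1.2.1.1.3] false OR true = true
[1.1.2.1.1] true OR false OR true = true
[1.1.2.1] NOT true = false
[1.1.2] NOT false = true
[1.1] true AND true = true
[1.2.1] true → false = false
[1.2.2] false OR false = false
[1.2.3] true AND true AND false = false
[1.2] false OR false OR false = false
[1] true AND false = false
[root] NOT false = true
Overall: true → cleared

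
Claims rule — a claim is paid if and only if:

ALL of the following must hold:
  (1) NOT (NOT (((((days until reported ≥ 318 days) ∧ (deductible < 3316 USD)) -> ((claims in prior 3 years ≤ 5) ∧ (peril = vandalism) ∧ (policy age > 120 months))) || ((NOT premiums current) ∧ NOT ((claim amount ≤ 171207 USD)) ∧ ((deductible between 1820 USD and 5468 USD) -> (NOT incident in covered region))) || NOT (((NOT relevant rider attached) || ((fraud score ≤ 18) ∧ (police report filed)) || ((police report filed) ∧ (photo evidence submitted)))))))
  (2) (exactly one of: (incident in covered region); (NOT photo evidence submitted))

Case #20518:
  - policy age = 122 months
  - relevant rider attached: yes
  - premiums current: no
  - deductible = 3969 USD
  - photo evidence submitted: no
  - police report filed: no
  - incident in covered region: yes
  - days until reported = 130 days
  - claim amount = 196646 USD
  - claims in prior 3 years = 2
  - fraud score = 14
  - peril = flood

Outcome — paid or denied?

Atomic conditions:
  days until reported ≥ 318 days: 130 ≥ 318 is false
  deductible < 3316 USD: 3969 < 3316 is false
  claims in prior 3 years ≤ 5: 2 ≤ 5 is true
  peril = vandalism: flood == vandalism is false
  policy age > 120 months: 122 > 120 is true
  NOT premiums current: no → true
  claim amount ≤ 171207 USD: 196646 ≤ 171207 is false
  deductible between 1820 USD and 5468 USD: 3969 in [1820, 5468] is true
  NOT incident in covered region: yes → false
  NOT relevant rider attached: yes → false
  fraud score ≤ 18: 14 ≤ 18 is true
  police report filed: no → false
  photo evidence submitted: no → false
  incident in covered region: yes → true
  NOT photo evidence submitted: no → true
Combine:
[1.1.1.1.1] false AND false = false
[1.1.1.1.2] true AND false AND true = false
[1.1.1.1] false → false (antecedent false ⇒ implication holds) = true
[1.1.1.2.2] NOT false = true
[1.1.1.2.3] true → false = false
[1.1.1.2] true AND true AND false = false
[1.1.1.3.1.2] true AND false = false
[1.1.1.3.1.3] false AND false = false
[1.1.1.3.1] false OR false OR false = false
[1.1.1.3] NOT false = true
[1.1.1] true OR false OR true = true
[1.1] NOT true = false
[1] NOT false = true
[2] exactly-one(true, true) = false
[root] true AND false = false
Overall: false → denied

Denied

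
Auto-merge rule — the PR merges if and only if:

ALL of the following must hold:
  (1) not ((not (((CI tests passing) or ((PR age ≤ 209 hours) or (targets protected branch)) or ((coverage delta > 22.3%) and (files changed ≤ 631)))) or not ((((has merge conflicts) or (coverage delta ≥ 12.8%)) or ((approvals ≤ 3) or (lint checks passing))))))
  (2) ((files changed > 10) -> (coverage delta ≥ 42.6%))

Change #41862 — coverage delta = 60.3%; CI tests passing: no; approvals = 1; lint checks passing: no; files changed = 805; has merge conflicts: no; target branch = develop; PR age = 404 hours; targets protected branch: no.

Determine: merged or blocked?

Blocked

Atomic conditions:
  CI tests passing: no → false
  PR age ≤ 209 hours: 404 ≤ 209 is false
  targets protected branch: no → false
  coverage delta > 22.3%: 60.3 > 22.3 is true
  files changed ≤ 631: 805 ≤ 631 is false
  has merge conflicts: no → false
  coverage delta ≥ 12.8%: 60.3 ≥ 12.8 is true
  approvals ≤ 3: 1 ≤ 3 is true
  lint checks passing: no → false
  files changed > 10: 805 > 10 is true
  coverage delta ≥ 42.6%: 60.3 ≥ 42.6 is true
Combine:
[1.1.1.1.2] false OR false = false
[1.1.1.1.3] true AND false = false
[1.1.1.1] false OR false OR false = false
[1.1.1] NOT false = true
[1.1.2.1.1] false OR true = true
[1.1.2.1.2] true OR false = true
[1.1.2.1] true OR true = true
[1.1.2] NOT true = false
[1.1] true OR false = true
[1] NOT true = false
[2] true → true = true
[root] false AND true = false
Overall: false → blocked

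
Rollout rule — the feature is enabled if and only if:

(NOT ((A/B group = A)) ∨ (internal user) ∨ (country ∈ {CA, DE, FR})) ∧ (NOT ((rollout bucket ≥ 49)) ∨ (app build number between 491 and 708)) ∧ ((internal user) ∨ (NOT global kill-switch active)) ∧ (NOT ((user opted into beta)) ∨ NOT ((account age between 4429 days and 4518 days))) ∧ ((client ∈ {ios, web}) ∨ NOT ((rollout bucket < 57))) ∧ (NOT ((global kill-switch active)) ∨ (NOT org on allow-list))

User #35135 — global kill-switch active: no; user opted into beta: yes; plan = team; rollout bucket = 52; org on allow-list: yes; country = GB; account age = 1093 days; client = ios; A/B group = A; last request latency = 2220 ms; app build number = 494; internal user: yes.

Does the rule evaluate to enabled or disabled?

Atomic conditions:
  A/B group = A: A == A is true
  internal user: yes → true
  country ∈ {CA, DE, FR}: GB is not in the set → false
  rollout bucket ≥ 49: 52 ≥ 49 is true
  app build number between 491 and 708: 494 in [491, 708] is true
  NOT global kill-switch active: no → true
  user opted into beta: yes → true
  account age between 4429 days and 4518 days: 1093 in [4429, 4518] is false
  client ∈ {ios, web}: ios is in the set → true
  rollout bucket < 57: 52 < 57 is true
  global kill-switch active: no → false
  NOT org on allow-list: yes → false
Combine:
[1.1] NOT true = false
[1] false OR true OR false = true
[2.1] NOT true = false
[2] false OR true = true
[3] true OR true = true
[4.1] NOT true = false
[4.2] NOT false = true
[4] false OR true = true
[5.2] NOT true = false
[5] true OR false = true
[6.1] NOT false = true
[6] true OR false = true
[root] true AND true AND true AND true AND true AND true = true
Overall: true → enabled

Enabled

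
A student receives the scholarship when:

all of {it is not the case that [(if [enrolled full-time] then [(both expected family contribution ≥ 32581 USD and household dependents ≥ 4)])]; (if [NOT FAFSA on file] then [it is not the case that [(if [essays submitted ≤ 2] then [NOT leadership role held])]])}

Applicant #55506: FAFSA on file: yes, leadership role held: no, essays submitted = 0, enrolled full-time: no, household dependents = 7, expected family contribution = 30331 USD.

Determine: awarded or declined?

Declined

Atomic conditions:
  enrolled full-time: no → false
  expected family contribution ≥ 32581 USD: 30331 ≥ 32581 is false
  household dependents ≥ 4: 7 ≥ 4 is true
  NOT FAFSA on file: yes → false
  essays submitted ≤ 2: 0 ≤ 2 is true
  NOT leadership role held: no → true
Combine:
[1.1.2] false AND true = false
[1.1] false → false (antecedent false ⇒ implication holds) = true
[1] NOT true = false
[2.2.1] true → true = true
[2.2] NOT true = false
[2] false → false (antecedent false ⇒ implication holds) = true
[root] false AND true = false
Overall: false → declined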